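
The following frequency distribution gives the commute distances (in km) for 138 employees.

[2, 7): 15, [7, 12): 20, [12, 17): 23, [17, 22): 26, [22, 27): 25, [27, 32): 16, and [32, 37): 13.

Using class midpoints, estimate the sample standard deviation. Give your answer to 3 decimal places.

Midpoints: 4.5, 9.5, 14.5, 19.5, 24.5, 29.5, 34.5
n = 138, Σfm = 2631, mean = 19.0652
Σfm² = 61234.5
Σf(m − x̄)² = Σfm² − (Σfm)²/n = 61234.5 − 2631²/138 = 11073.9130
Sample variance = 11073.9130 / 137 = 80.8315
Standard deviation = √80.8315 = 8.9906

8.991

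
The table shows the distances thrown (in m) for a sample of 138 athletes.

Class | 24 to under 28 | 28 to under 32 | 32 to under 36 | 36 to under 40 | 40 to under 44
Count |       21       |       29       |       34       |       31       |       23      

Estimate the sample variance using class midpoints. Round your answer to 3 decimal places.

27.532

Midpoints: 26, 30, 34, 38, 42
n = 138, Σfm = 4716, mean = 34.1739
Σfm² = 164936
Σf(m − x̄)² = Σfm² − (Σfm)²/n = 164936 − 4716²/138 = 3771.8261
Sample variance = 3771.8261 / 137 = 27.5316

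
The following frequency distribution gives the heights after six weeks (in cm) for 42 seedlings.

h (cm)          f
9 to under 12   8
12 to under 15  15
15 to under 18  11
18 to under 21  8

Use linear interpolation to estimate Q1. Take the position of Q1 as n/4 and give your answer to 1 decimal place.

Cumulative frequencies: 8, 23, 34, 42
n = 42; position = n/4 = 10.5.
This falls in the class 12 to under 15: L = 12, F = 8, f = 15, h = 3.
Lower quartile ≈ 12 + ((10.5 − 8) / 15) × 3 = 12.5000

12.5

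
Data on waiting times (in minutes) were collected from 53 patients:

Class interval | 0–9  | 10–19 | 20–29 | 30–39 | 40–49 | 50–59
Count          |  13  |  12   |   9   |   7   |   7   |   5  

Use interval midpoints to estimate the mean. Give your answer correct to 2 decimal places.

24.12

Midpoints: 4.5, 14.5, 24.5, 34.5, 44.5, 54.5
Σfm = 13×4.5 + 12×14.5 + 9×24.5 + 7×34.5 + 7×44.5 + 5×54.5 = 1278.5
n = Σf = 53
Mean = 1278.5 / 53 = 24.1226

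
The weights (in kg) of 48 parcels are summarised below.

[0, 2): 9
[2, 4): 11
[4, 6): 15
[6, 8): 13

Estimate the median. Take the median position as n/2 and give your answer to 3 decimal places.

4.533

Cumulative frequencies: 9, 20, 35, 48
n = 48; position = n/2 = 24.
This falls in the class [4, 6): L = 4, F = 20, f = 15, h = 2.
Median ≈ 4 + ((24 − 20) / 15) × 2 = 4.5333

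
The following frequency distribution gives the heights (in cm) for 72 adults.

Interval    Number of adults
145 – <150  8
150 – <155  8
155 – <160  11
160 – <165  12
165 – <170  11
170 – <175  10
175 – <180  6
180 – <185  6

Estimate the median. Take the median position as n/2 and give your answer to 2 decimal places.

163.75

Cumulative frequencies: 8, 16, 27, 39, 50, 60, 66, 72
n = 72; position = n/2 = 36.
This falls in the class 160 – <165: L = 160, F = 27, f = 12, h = 5.
Median ≈ 160 + ((36 − 27) / 12) × 5 = 163.7500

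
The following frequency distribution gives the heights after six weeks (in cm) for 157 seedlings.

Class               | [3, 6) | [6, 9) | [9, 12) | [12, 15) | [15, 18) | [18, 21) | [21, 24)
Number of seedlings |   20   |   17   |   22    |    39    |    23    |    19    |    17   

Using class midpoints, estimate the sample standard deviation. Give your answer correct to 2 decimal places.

5.49

Midpoints: 4.5, 7.5, 10.5, 13.5, 16.5, 19.5, 22.5
n = 157, Σfm = 2107.5, mean = 13.4236
Σfm² = 32987.25
Σf(m − x̄)² = Σfm² − (Σfm)²/n = 32987.25 − 2107.5²/157 = 4697.0828
Sample variance = 4697.0828 / 156 = 30.1095
Standard deviation = √30.1095 = 5.4872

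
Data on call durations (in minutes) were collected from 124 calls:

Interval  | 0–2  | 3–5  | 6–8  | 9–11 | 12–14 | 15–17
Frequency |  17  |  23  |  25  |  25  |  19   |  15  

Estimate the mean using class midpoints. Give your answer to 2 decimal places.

Midpoints: 1, 4, 7, 10, 13, 16
Σfm = 17×1 + 23×4 + 25×7 + 25×10 + 19×13 + 15×16 = 1021
n = Σf = 124
Mean = 1021 / 124 = 8.2339

8.23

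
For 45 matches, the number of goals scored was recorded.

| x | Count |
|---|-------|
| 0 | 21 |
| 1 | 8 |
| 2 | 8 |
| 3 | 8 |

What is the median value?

1

Cumulative frequencies: 21, 29, 37, 45
n = 45, so the median is the value in position (n+1)/2 = 23.
Position 23 falls at value 1.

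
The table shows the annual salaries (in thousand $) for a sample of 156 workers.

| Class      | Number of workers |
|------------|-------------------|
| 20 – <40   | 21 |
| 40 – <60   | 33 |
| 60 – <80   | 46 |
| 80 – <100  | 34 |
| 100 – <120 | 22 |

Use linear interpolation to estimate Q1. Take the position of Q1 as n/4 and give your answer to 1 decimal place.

50.9

Cumulative frequencies: 21, 54, 100, 134, 156
n = 156; position = n/4 = 39.
This falls in the class 40 – <60: L = 40, F = 21, f = 33, h = 20.
Lower quartile ≈ 40 + ((39 − 21) / 33) × 20 = 50.9091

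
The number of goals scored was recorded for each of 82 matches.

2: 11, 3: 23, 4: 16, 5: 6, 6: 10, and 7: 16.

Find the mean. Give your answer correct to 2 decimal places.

Values: 2, 3, 4, 5, 6, 7
Σfx = 11×2 + 23×3 + 16×4 + 6×5 + 10×6 + 16×7 = 357
n = Σf = 82
Mean = 357 / 82 = 4.3537

4.35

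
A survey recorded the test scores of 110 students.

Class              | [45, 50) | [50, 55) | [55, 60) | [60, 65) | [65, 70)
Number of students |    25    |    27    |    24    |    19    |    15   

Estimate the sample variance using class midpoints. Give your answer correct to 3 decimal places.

Midpoints: 47.5, 52.5, 57.5, 62.5, 67.5
n = 110, Σfm = 6185, mean = 56.2273
Σfm² = 352737.5
Σf(m − x̄)² = Σfm² − (Σfm)²/n = 352737.5 − 6185²/110 = 4971.8182
Sample variance = 4971.8182 / 109 = 45.6130

45.613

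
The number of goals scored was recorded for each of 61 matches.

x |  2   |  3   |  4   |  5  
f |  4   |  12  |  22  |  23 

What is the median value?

Cumulative frequencies: 4, 16, 38, 61
n = 61, so the median is the value in position (n+1)/2 = 31.
Position 31 falls at value 4.

4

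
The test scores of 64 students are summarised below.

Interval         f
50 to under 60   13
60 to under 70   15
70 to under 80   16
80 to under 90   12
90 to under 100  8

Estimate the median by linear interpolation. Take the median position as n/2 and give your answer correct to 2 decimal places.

72.50

Cumulative frequencies: 13, 28, 44, 56, 64
n = 64; position = n/2 = 32.
This falls in the class 70 to under 80: L = 70, F = 28, f = 16, h = 10.
Median ≈ 70 + ((32 − 28) / 16) × 10 = 72.5000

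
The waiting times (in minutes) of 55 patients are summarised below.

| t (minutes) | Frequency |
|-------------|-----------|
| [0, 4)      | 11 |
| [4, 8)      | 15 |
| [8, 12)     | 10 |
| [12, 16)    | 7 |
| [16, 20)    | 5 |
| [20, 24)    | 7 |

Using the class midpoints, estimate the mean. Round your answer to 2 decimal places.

Midpoints: 2, 6, 10, 14, 18, 22
Σfm = 11×2 + 15×6 + 10×10 + 7×14 + 5×18 + 7×22 = 554
n = Σf = 55
Mean = 554 / 55 = 10.0727

10.07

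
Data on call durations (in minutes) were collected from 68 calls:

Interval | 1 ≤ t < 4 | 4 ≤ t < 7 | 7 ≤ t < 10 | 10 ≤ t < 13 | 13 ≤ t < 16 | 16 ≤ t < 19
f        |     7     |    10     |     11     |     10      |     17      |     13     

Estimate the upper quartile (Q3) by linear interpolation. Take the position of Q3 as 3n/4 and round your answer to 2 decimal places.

Cumulative frequencies: 7, 17, 28, 38, 55, 68
n = 68; position = 3n/4 = 51.
This falls in the class 13 ≤ t < 16: L = 13, F = 38, f = 17, h = 3.
Upper quartile ≈ 13 + ((51 − 38) / 17) × 3 = 15.2941

15.29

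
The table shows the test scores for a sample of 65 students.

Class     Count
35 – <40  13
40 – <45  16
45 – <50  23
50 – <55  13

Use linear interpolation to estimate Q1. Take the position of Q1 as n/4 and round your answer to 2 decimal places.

41.02

Cumulative frequencies: 13, 29, 52, 65
n = 65; position = n/4 = 16.25.
This falls in the class 40 – <45: L = 40, F = 13, f = 16, h = 5.
Lower quartile ≈ 40 + ((16.25 − 13) / 16) × 5 = 41.0156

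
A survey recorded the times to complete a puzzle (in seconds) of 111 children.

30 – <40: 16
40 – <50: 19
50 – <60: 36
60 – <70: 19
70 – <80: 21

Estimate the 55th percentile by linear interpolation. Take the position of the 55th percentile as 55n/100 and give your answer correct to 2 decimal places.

57.24

Cumulative frequencies: 16, 35, 71, 90, 111
n = 111; position = 55n/100 = 61.05.
This falls in the class 50 – <60: L = 50, F = 35, f = 36, h = 10.
55th percentile ≈ 50 + ((61.05 − 35) / 36) × 10 = 57.2361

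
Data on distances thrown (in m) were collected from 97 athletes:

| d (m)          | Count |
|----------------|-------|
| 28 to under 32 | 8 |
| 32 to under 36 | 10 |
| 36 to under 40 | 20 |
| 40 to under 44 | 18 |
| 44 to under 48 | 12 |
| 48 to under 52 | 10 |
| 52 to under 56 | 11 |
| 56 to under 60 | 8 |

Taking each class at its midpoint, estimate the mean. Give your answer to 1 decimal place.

Midpoints: 30, 34, 38, 42, 46, 50, 54, 58
Σfm = 8×30 + 10×34 + 20×38 + 18×42 + 12×46 + 10×50 + 11×54 + 8×58 = 4206
n = Σf = 97
Mean = 4206 / 97 = 43.3608

43.4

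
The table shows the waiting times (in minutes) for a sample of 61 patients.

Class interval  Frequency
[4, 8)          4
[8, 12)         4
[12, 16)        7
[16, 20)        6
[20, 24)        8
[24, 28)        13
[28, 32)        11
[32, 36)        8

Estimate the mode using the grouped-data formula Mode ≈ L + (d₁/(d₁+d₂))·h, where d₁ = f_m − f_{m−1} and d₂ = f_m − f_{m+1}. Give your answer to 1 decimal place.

Modal class: [24, 28) (highest frequency 13).
d₁ = 13 − 8 = 5, d₂ = 13 − 11 = 2
Mode ≈ 24 + (5/(5+2)) × 4 = 24 + 2.8571 = 26.8571

26.9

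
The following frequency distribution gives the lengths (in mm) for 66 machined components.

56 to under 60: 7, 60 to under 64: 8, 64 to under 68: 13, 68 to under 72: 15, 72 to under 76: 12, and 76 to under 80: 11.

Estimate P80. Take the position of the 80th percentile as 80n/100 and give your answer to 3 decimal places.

Cumulative frequencies: 7, 15, 28, 43, 55, 66
n = 66; position = 80n/100 = 52.8.
This falls in the class 72 to under 76: L = 72, F = 43, f = 12, h = 4.
80th percentile ≈ 72 + ((52.8 − 43) / 12) × 4 = 75.2667

75.267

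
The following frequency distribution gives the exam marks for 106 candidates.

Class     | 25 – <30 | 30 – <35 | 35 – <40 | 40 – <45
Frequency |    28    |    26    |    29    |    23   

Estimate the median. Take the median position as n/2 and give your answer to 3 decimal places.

Cumulative frequencies: 28, 54, 83, 106
n = 106; position = n/2 = 53.
This falls in the class 30 – <35: L = 30, F = 28, f = 26, h = 5.
Median ≈ 30 + ((53 − 28) / 26) × 5 = 34.8077

34.808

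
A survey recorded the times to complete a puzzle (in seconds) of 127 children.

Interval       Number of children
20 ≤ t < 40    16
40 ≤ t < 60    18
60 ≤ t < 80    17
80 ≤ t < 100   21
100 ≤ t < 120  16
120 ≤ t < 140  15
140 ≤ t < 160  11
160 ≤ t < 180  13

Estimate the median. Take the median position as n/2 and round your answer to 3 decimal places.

Cumulative frequencies: 16, 34, 51, 72, 88, 103, 114, 127
n = 127; position = n/2 = 63.5.
This falls in the class 80 ≤ t < 100: L = 80, F = 51, f = 21, h = 20.
Median ≈ 80 + ((63.5 − 51) / 21) × 20 = 91.9048

91.905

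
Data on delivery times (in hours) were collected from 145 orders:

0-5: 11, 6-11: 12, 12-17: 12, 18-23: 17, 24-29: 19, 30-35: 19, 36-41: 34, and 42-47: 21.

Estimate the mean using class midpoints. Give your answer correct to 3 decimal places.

27.700

Midpoints: 2.5, 8.5, 14.5, 20.5, 26.5, 32.5, 38.5, 44.5
Σfm = 11×2.5 + 12×8.5 + 12×14.5 + 17×20.5 + 19×26.5 + 19×32.5 + 34×38.5 + 21×44.5 = 4016.5
n = Σf = 145
Mean = 4016.5 / 145 = 27.7000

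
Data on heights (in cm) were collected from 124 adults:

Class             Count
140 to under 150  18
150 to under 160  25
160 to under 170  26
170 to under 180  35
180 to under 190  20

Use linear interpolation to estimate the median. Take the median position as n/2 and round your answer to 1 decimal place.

Cumulative frequencies: 18, 43, 69, 104, 124
n = 124; position = n/2 = 62.
This falls in the class 160 to under 170: L = 160, F = 43, f = 26, h = 10.
Median ≈ 160 + ((62 − 43) / 26) × 10 = 167.3077

167.3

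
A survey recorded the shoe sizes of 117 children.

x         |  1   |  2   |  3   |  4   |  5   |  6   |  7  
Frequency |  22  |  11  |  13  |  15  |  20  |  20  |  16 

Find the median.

Cumulative frequencies: 22, 33, 46, 61, 81, 101, 117
n = 117, so the median is the value in position (n+1)/2 = 59.
Position 59 falls at value 4.

4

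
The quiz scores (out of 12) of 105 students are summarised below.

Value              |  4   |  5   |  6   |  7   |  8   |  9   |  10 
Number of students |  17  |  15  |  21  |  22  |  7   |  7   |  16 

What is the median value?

6

Cumulative frequencies: 17, 32, 53, 75, 82, 89, 105
n = 105, so the median is the value in position (n+1)/2 = 53.
Position 53 falls at value 6.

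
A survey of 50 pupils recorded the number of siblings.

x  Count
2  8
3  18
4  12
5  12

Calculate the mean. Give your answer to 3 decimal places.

3.560

Values: 2, 3, 4, 5
Σfx = 8×2 + 18×3 + 12×4 + 12×5 = 178
n = Σf = 50
Mean = 178 / 50 = 3.5600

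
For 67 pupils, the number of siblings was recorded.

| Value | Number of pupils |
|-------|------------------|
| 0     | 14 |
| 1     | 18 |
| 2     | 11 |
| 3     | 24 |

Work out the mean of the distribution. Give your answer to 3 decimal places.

Values: 0, 1, 2, 3
Σfx = 14×0 + 18×1 + 11×2 + 24×3 = 112
n = Σf = 67
Mean = 112 / 67 = 1.6716

1.672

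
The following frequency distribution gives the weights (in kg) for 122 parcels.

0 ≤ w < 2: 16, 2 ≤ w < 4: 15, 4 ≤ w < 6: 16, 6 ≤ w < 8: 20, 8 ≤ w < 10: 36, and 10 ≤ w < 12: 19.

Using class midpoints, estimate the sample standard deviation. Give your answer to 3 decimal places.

3.296

Midpoints: 1, 3, 5, 7, 9, 11
n = 122, Σfm = 814, mean = 6.6721
Σfm² = 6746
Σf(m − x̄)² = Σfm² − (Σfm)²/n = 6746 − 814²/122 = 1314.8852
Sample variance = 1314.8852 / 121 = 10.8668
Standard deviation = √10.8668 = 3.2965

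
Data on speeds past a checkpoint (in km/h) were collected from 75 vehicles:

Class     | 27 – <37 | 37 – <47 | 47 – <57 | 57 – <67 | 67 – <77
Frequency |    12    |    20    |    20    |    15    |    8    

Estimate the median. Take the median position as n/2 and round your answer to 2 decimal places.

49.75

Cumulative frequencies: 12, 32, 52, 67, 75
n = 75; position = n/2 = 37.5.
This falls in the class 47 – <57: L = 47, F = 32, f = 20, h = 10.
Median ≈ 47 + ((37.5 − 32) / 20) × 10 = 49.7500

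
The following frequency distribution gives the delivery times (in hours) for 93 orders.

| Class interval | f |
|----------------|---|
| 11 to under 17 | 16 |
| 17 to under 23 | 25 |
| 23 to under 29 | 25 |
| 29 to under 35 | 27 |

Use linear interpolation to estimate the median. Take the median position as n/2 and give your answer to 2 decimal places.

Cumulative frequencies: 16, 41, 66, 93
n = 93; position = n/2 = 46.5.
This falls in the class 23 to under 29: L = 23, F = 41, f = 25, h = 6.
Median ≈ 23 + ((46.5 − 41) / 25) × 6 = 24.3200

24.32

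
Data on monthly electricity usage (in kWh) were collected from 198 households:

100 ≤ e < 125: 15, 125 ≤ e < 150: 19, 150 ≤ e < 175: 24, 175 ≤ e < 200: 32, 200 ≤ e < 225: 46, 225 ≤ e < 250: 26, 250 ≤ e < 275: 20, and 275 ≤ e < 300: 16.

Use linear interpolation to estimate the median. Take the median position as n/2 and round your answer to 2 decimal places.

204.89

Cumulative frequencies: 15, 34, 58, 90, 136, 162, 182, 198
n = 198; position = n/2 = 99.
This falls in the class 200 ≤ e < 225: L = 200, F = 90, f = 46, h = 25.
Median ≈ 200 + ((99 − 90) / 46) × 25 = 204.8913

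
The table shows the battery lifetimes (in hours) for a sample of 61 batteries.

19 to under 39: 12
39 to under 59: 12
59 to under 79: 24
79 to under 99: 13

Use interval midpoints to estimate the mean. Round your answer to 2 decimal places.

Midpoints: 29, 49, 69, 89
Σfm = 12×29 + 12×49 + 24×69 + 13×89 = 3749
n = Σf = 61
Mean = 3749 / 61 = 61.4590

61.46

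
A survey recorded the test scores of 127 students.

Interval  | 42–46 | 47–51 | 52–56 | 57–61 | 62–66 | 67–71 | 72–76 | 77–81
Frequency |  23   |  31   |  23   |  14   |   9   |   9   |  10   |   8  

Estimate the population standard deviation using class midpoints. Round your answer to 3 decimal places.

Midpoints: 44, 49, 54, 59, 64, 69, 74, 79
n = 127, Σfm = 7168, mean = 56.4409
Σfm² = 419162
Σf(m − x̄)² = Σfm² − (Σfm)²/n = 419162 − 7168²/127 = 14593.3071
Population variance = 14593.3071 / 127 = 114.9079
Standard deviation = √114.9079 = 10.7195

10.720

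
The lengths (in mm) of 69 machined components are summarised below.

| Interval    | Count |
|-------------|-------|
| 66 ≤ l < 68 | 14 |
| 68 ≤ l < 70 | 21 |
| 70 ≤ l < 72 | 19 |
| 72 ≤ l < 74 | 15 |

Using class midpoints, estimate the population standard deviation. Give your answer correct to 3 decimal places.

Midpoints: 67, 69, 71, 73
n = 69, Σfm = 4831, mean = 70.0145
Σfm² = 338541
Σf(m − x̄)² = Σfm² − (Σfm)²/n = 338541 − 4831²/69 = 300.9855
Population variance = 300.9855 / 69 = 4.3621
Standard deviation = √4.3621 = 2.0886

2.089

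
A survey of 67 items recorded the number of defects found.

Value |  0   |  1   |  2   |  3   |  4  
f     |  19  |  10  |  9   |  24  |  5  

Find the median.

Cumulative frequencies: 19, 29, 38, 62, 67
n = 67, so the median is the value in position (n+1)/2 = 34.
Position 34 falls at value 2.

2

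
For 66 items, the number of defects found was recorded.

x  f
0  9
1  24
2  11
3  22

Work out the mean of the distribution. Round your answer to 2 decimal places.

Values: 0, 1, 2, 3
Σfx = 9×0 + 24×1 + 11×2 + 22×3 = 112
n = Σf = 66
Mean = 112 / 66 = 1.6970

1.70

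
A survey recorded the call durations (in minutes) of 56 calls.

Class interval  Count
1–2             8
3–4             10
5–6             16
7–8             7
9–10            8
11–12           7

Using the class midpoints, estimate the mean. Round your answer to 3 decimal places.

Midpoints: 1.5, 3.5, 5.5, 7.5, 9.5, 11.5
Σfm = 8×1.5 + 10×3.5 + 16×5.5 + 7×7.5 + 8×9.5 + 7×11.5 = 344
n = Σf = 56
Mean = 344 / 56 = 6.1429

6.143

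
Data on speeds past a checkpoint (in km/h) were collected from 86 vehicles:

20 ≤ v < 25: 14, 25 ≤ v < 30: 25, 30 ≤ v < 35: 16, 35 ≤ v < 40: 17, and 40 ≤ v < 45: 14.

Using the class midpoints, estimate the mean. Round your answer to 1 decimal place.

Midpoints: 22.5, 27.5, 32.5, 37.5, 42.5
Σfm = 14×22.5 + 25×27.5 + 16×32.5 + 17×37.5 + 14×42.5 = 2755
n = Σf = 86
Mean = 2755 / 86 = 32.0349

32.0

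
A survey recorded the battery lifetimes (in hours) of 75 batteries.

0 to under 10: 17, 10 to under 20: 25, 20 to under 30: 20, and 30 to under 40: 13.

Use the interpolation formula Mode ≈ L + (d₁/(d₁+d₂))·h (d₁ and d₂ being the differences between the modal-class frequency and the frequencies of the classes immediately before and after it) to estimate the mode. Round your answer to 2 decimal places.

Modal class: 10 to under 20 (highest frequency 25).
d₁ = 25 − 17 = 8, d₂ = 25 − 20 = 5
Mode ≈ 10 + (8/(8+5)) × 10 = 10 + 6.1538 = 16.1538

16.15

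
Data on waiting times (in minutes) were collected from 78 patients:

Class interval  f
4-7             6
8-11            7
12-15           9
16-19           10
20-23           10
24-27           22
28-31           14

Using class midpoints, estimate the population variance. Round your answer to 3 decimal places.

Midpoints: 5.5, 9.5, 13.5, 17.5, 21.5, 25.5, 29.5
n = 78, Σfm = 1585, mean = 20.3205
Σfm² = 36627.5
Σf(m − x̄)² = Σfm² − (Σfm)²/n = 36627.5 − 1585²/78 = 4419.4872
Population variance = 4419.4872 / 78 = 56.6601

56.660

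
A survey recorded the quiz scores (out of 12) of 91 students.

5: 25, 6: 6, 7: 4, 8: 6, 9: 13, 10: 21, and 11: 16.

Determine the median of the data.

9

Cumulative frequencies: 25, 31, 35, 41, 54, 75, 91
n = 91, so the median is the value in position (n+1)/2 = 46.
Position 46 falls at value 9.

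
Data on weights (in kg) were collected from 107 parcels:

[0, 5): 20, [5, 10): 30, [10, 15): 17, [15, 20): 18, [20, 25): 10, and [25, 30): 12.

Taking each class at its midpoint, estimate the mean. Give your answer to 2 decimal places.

12.69

Midpoints: 2.5, 7.5, 12.5, 17.5, 22.5, 27.5
Σfm = 20×2.5 + 30×7.5 + 17×12.5 + 18×17.5 + 10×22.5 + 12×27.5 = 1357.5
n = Σf = 107
Mean = 1357.5 / 107 = 12.6869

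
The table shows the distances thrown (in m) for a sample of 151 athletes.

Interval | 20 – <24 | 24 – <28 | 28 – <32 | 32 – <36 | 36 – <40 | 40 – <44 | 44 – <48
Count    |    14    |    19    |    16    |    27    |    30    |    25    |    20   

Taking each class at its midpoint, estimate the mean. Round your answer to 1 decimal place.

Midpoints: 22, 26, 30, 34, 38, 42, 46
Σfm = 14×22 + 19×26 + 16×30 + 27×34 + 30×38 + 25×42 + 20×46 = 5310
n = Σf = 151
Mean = 5310 / 151 = 35.1656

35.2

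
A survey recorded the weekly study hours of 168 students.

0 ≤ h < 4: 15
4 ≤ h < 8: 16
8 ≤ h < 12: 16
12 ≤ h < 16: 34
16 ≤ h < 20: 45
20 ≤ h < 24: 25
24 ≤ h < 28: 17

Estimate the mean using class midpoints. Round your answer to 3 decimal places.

15.262

Midpoints: 2, 6, 10, 14, 18, 22, 26
Σfm = 15×2 + 16×6 + 16×10 + 34×14 + 45×18 + 25×22 + 17×26 = 2564
n = Σf = 168
Mean = 2564 / 168 = 15.2619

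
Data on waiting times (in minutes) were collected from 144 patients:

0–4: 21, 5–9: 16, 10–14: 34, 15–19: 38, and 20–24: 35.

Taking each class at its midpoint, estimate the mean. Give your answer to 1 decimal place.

13.7

Midpoints: 2, 7, 12, 17, 22
Σfm = 21×2 + 16×7 + 34×12 + 38×17 + 35×22 = 1978
n = Σf = 144
Mean = 1978 / 144 = 13.7361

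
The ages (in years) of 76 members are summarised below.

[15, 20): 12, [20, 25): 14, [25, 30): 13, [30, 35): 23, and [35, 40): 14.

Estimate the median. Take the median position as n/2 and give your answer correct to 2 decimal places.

29.62

Cumulative frequencies: 12, 26, 39, 62, 76
n = 76; position = n/2 = 38.
This falls in the class [25, 30): L = 25, F = 26, f = 13, h = 5.
Median ≈ 25 + ((38 − 26) / 13) × 5 = 29.6154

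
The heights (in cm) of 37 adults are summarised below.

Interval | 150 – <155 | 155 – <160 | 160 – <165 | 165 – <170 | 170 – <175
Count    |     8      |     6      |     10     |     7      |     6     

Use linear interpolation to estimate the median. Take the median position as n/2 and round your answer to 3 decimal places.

162.250

Cumulative frequencies: 8, 14, 24, 31, 37
n = 37; position = n/2 = 18.5.
This falls in the class 160 – <165: L = 160, F = 14, f = 10, h = 5.
Median ≈ 160 + ((18.5 − 14) / 10) × 5 = 162.2500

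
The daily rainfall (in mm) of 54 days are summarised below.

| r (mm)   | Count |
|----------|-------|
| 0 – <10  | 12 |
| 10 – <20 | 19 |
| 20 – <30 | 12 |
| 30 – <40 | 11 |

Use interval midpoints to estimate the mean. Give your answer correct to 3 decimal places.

Midpoints: 5, 15, 25, 35
Σfm = 12×5 + 19×15 + 12×25 + 11×35 = 1030
n = Σf = 54
Mean = 1030 / 54 = 19.0741

19.074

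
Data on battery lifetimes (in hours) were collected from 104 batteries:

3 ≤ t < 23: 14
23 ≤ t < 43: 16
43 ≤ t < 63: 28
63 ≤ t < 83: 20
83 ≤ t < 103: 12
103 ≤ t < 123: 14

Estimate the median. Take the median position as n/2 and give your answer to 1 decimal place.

Cumulative frequencies: 14, 30, 58, 78, 90, 104
n = 104; position = n/2 = 52.
This falls in the class 43 ≤ t < 63: L = 43, F = 30, f = 28, h = 20.
Median ≈ 43 + ((52 − 30) / 28) × 20 = 58.7143

58.7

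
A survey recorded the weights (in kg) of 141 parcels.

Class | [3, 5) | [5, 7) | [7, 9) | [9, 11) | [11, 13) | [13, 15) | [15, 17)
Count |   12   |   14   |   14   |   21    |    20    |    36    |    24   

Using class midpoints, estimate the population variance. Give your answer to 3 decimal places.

Midpoints: 4, 6, 8, 10, 12, 14, 16
n = 141, Σfm = 1582, mean = 11.2199
Σfm² = 19772
Σf(m − x̄)² = Σfm² − (Σfm)²/n = 19772 − 1582²/141 = 2022.1844
Population variance = 2022.1844 / 141 = 14.3417

14.342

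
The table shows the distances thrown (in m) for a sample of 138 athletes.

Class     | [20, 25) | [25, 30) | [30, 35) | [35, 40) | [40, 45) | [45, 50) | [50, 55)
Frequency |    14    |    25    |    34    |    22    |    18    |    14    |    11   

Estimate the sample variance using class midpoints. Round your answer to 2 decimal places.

Midpoints: 22.5, 27.5, 32.5, 37.5, 42.5, 47.5, 52.5
n = 138, Σfm = 4940, mean = 35.7971
Σfm² = 187262.5
Σf(m − x̄)² = Σfm² − (Σfm)²/n = 187262.5 − 4940²/138 = 10424.8188
Sample variance = 10424.8188 / 137 = 76.0936

76.09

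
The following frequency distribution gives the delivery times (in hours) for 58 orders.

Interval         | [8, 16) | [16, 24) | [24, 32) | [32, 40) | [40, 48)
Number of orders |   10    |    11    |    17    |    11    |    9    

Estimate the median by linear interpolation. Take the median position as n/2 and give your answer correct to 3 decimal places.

27.765

Cumulative frequencies: 10, 21, 38, 49, 58
n = 58; position = n/2 = 29.
This falls in the class [24, 32): L = 24, F = 21, f = 17, h = 8.
Median ≈ 24 + ((29 − 21) / 17) × 8 = 27.7647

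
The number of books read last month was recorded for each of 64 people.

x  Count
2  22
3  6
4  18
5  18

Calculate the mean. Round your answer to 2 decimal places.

Values: 2, 3, 4, 5
Σfx = 22×2 + 6×3 + 18×4 + 18×5 = 224
n = Σf = 64
Mean = 224 / 64 = 3.5000

3.50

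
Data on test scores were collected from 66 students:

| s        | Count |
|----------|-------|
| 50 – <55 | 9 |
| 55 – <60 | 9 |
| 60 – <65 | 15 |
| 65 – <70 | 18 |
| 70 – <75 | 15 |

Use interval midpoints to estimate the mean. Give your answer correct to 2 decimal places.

64.09

Midpoints: 52.5, 57.5, 62.5, 67.5, 72.5
Σfm = 9×52.5 + 9×57.5 + 15×62.5 + 18×67.5 + 15×72.5 = 4230
n = Σf = 66
Mean = 4230 / 66 = 64.0909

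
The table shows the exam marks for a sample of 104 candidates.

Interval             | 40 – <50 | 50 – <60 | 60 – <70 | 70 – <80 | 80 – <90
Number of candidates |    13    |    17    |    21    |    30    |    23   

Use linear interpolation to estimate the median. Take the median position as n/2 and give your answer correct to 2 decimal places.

70.33

Cumulative frequencies: 13, 30, 51, 81, 104
n = 104; position = n/2 = 52.
This falls in the class 70 – <80: L = 70, F = 51, f = 30, h = 10.
Median ≈ 70 + ((52 − 51) / 30) × 10 = 70.3333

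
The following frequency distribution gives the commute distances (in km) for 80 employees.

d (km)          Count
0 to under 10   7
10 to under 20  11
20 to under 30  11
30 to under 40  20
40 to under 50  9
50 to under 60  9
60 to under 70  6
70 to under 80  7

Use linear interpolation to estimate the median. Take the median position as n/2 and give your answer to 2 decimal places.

Cumulative frequencies: 7, 18, 29, 49, 58, 67, 73, 80
n = 80; position = n/2 = 40.
This falls in the class 30 to under 40: L = 30, F = 29, f = 20, h = 10.
Median ≈ 30 + ((40 − 29) / 20) × 10 = 35.5000

35.50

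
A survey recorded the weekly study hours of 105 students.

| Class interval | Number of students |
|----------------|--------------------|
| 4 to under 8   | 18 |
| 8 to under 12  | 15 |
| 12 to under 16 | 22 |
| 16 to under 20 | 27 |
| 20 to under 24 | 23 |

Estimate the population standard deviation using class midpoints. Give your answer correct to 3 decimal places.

5.540

Midpoints: 6, 10, 14, 18, 22
n = 105, Σfm = 1558, mean = 14.8381
Σfm² = 26340
Σf(m − x̄)² = Σfm² − (Σfm)²/n = 26340 − 1558²/105 = 3222.2476
Population variance = 3222.2476 / 105 = 30.6881
Standard deviation = √30.6881 = 5.5397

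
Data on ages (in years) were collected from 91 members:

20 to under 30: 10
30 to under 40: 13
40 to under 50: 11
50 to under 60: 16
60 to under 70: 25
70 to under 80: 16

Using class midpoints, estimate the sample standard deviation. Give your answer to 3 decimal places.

16.361

Midpoints: 25, 35, 45, 55, 65, 75
n = 91, Σfm = 4905, mean = 53.9011
Σfm² = 288475
Σf(m − x̄)² = Σfm² − (Σfm)²/n = 288475 − 4905²/91 = 24090.1099
Sample variance = 24090.1099 / 90 = 267.6679
Standard deviation = √267.6679 = 16.3606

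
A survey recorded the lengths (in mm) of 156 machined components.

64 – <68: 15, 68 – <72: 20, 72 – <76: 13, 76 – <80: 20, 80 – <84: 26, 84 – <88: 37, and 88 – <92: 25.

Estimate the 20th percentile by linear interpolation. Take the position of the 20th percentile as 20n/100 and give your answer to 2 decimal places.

71.24

Cumulative frequencies: 15, 35, 48, 68, 94, 131, 156
n = 156; position = 20n/100 = 31.2.
This falls in the class 68 – <72: L = 68, F = 15, f = 20, h = 4.
20th percentile ≈ 68 + ((31.2 − 15) / 20) × 4 = 71.2400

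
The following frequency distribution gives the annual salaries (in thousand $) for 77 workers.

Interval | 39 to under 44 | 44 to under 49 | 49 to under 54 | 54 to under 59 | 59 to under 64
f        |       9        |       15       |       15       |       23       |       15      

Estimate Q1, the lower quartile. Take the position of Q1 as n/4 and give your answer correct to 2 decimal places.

47.42

Cumulative frequencies: 9, 24, 39, 62, 77
n = 77; position = n/4 = 19.25.
This falls in the class 44 to under 49: L = 44, F = 9, f = 15, h = 5.
Lower quartile ≈ 44 + ((19.25 − 9) / 15) × 5 = 47.4167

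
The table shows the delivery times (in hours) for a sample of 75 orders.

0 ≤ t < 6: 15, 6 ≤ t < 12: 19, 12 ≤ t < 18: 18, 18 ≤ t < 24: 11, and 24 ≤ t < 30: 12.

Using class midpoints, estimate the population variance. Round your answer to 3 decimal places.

Midpoints: 3, 9, 15, 21, 27
n = 75, Σfm = 1041, mean = 13.8800
Σfm² = 19323
Σf(m − x̄)² = Σfm² − (Σfm)²/n = 19323 − 1041²/75 = 4873.9200
Population variance = 4873.9200 / 75 = 64.9856

64.986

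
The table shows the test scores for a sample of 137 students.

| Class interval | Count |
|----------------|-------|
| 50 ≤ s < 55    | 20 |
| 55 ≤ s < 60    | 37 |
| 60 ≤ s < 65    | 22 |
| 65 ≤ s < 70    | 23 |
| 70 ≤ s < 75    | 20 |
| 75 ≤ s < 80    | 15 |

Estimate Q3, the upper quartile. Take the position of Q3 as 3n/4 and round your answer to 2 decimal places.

Cumulative frequencies: 20, 57, 79, 102, 122, 137
n = 137; position = 3n/4 = 102.75.
This falls in the class 70 ≤ s < 75: L = 70, F = 102, f = 20, h = 5.
Upper quartile ≈ 70 + ((102.75 − 102) / 20) × 5 = 70.1875

70.19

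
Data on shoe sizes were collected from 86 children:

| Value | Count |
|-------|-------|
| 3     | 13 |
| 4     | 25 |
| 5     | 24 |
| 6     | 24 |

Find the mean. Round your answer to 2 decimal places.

Values: 3, 4, 5, 6
Σfx = 13×3 + 25×4 + 24×5 + 24×6 = 403
n = Σf = 86
Mean = 403 / 86 = 4.6860

4.69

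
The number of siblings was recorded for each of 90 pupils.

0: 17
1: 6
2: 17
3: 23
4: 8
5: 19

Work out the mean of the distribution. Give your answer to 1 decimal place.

2.6

Values: 0, 1, 2, 3, 4, 5
Σfx = 17×0 + 6×1 + 17×2 + 23×3 + 8×4 + 19×5 = 236
n = Σf = 90
Mean = 236 / 90 = 2.6222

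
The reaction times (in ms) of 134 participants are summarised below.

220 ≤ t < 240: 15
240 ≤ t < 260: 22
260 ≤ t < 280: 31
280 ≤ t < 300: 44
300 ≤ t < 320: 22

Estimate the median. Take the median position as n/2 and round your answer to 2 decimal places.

279.35

Cumulative frequencies: 15, 37, 68, 112, 134
n = 134; position = n/2 = 67.
This falls in the class 260 ≤ t < 280: L = 260, F = 37, f = 31, h = 20.
Median ≈ 260 + ((67 − 37) / 31) × 20 = 279.3548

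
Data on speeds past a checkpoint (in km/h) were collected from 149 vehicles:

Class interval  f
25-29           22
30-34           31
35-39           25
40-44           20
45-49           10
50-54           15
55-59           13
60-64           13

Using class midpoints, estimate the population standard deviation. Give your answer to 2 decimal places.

Midpoints: 27, 32, 37, 42, 47, 52, 57, 62
n = 149, Σfm = 6148, mean = 41.2617
Σfm² = 272146
Σf(m − x̄)² = Σfm² − (Σfm)²/n = 272146 − 6148²/149 = 18468.7919
Population variance = 18468.7919 / 149 = 123.9516
Standard deviation = √123.9516 = 11.1334

11.13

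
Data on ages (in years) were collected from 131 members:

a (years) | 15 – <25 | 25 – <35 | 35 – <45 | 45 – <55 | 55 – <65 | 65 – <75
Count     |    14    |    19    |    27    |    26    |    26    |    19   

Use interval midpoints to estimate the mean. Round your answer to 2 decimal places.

Midpoints: 20, 30, 40, 50, 60, 70
Σfm = 14×20 + 19×30 + 27×40 + 26×50 + 26×60 + 19×70 = 6120
n = Σf = 131
Mean = 6120 / 131 = 46.7176

46.72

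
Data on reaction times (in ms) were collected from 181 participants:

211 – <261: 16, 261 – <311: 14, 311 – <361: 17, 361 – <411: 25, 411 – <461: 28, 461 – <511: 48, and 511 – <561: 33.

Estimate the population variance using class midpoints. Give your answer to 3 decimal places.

8848.478

Midpoints: 236, 286, 336, 386, 436, 486, 536
n = 181, Σfm = 76366, mean = 421.9116
Σfm² = 33821276
Σf(m − x̄)² = Σfm² − (Σfm)²/n = 33821276 − 76366²/181 = 1601574.5856
Population variance = 1601574.5856 / 181 = 8848.4784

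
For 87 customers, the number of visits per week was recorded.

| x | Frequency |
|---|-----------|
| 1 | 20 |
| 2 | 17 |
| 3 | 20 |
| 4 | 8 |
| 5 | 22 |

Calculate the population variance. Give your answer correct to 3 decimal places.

2.215

Values: 1, 2, 3, 4, 5
n = 87, Σfx = 256, mean = 2.9425
Σfx² = 946
Σf(x − x̄)² = Σfx² − (Σfx)²/n = 946 − 256²/87 = 192.7126
Population variance = 192.7126 / 87 = 2.2151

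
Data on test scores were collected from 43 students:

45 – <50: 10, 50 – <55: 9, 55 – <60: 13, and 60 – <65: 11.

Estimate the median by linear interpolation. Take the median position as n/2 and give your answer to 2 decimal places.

55.96

Cumulative frequencies: 10, 19, 32, 43
n = 43; position = n/2 = 21.5.
This falls in the class 55 – <60: L = 55, F = 19, f = 13, h = 5.
Median ≈ 55 + ((21.5 − 19) / 13) × 5 = 55.9615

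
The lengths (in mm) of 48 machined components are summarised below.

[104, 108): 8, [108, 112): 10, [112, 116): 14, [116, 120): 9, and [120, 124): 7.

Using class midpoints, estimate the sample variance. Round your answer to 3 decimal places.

Midpoints: 106, 110, 114, 118, 122
n = 48, Σfm = 5460, mean = 113.7500
Σfm² = 622336
Σf(m − x̄)² = Σfm² − (Σfm)²/n = 622336 − 5460²/48 = 1261.0000
Sample variance = 1261.0000 / 47 = 26.8298

26.830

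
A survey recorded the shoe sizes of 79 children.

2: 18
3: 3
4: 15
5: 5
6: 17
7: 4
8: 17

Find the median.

5

Cumulative frequencies: 18, 21, 36, 41, 58, 62, 79
n = 79, so the median is the value in position (n+1)/2 = 40.
Position 40 falls at value 5.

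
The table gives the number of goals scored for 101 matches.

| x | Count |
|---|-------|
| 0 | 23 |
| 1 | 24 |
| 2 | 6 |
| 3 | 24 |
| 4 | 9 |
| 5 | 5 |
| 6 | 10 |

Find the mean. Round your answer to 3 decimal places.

2.267

Values: 0, 1, 2, 3, 4, 5, 6
Σfx = 23×0 + 24×1 + 6×2 + 24×3 + 9×4 + 5×5 + 10×6 = 229
n = Σf = 101
Mean = 229 / 101 = 2.2673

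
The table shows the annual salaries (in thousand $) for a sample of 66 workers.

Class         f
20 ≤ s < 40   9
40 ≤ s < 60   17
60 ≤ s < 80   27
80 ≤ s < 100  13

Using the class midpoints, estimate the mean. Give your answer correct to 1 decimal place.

Midpoints: 30, 50, 70, 90
Σfm = 9×30 + 17×50 + 27×70 + 13×90 = 4180
n = Σf = 66
Mean = 4180 / 66 = 63.3333

63.3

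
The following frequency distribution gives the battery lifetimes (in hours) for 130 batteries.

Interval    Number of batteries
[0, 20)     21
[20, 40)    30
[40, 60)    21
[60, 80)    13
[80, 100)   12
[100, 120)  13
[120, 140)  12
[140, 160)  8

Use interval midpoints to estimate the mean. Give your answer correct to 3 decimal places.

64.154

Midpoints: 10, 30, 50, 70, 90, 110, 130, 150
Σfm = 21×10 + 30×30 + 21×50 + 13×70 + 12×90 + 13×110 + 12×130 + 8×150 = 8340
n = Σf = 130
Mean = 8340 / 130 = 64.1538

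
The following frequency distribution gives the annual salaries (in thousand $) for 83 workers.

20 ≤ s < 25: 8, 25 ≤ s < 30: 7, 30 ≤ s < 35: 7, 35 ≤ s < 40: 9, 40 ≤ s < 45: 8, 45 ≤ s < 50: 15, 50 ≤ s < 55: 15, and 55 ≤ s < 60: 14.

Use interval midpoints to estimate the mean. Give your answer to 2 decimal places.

Midpoints: 22.5, 27.5, 32.5, 37.5, 42.5, 47.5, 52.5, 57.5
Σfm = 8×22.5 + 7×27.5 + 7×32.5 + 9×37.5 + 8×42.5 + 15×47.5 + 15×52.5 + 14×57.5 = 3582.5
n = Σf = 83
Mean = 3582.5 / 83 = 43.1627

43.16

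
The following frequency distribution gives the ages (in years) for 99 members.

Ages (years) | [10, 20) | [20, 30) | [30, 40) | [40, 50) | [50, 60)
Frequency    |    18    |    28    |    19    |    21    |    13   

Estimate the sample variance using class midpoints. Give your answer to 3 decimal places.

Midpoints: 15, 25, 35, 45, 55
n = 99, Σfm = 3295, mean = 33.2828
Σfm² = 126675
Σf(m − x̄)² = Σfm² − (Σfm)²/n = 126675 − 3295²/99 = 17008.0808
Sample variance = 17008.0808 / 98 = 173.5518

173.552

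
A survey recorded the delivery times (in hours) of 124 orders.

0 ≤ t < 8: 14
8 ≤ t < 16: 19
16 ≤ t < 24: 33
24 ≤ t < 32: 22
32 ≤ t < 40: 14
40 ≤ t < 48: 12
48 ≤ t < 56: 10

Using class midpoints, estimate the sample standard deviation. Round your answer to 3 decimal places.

13.888

Midpoints: 4, 12, 20, 28, 36, 44, 52
n = 124, Σfm = 3112, mean = 25.0968
Σfm² = 101824
Σf(m − x̄)² = Σfm² − (Σfm)²/n = 101824 − 3112²/124 = 23722.8387
Sample variance = 23722.8387 / 123 = 192.8686
Standard deviation = √192.8686 = 13.8877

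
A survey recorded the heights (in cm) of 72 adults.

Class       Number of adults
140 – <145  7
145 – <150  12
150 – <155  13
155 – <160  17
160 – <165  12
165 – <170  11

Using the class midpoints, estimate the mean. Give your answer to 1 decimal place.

Midpoints: 142.5, 147.5, 152.5, 157.5, 162.5, 167.5
Σfm = 7×142.5 + 12×147.5 + 13×152.5 + 17×157.5 + 12×162.5 + 11×167.5 = 11220
n = Σf = 72
Mean = 11220 / 72 = 155.8333

155.8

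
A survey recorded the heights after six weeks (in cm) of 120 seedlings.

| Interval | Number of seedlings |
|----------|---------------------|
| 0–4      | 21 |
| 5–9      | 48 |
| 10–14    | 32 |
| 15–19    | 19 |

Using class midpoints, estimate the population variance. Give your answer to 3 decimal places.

Midpoints: 2, 7, 12, 17
n = 120, Σfm = 1085, mean = 9.0417
Σfm² = 12535
Σf(m − x̄)² = Σfm² − (Σfm)²/n = 12535 − 1085²/120 = 2724.7917
Population variance = 2724.7917 / 120 = 22.7066

22.707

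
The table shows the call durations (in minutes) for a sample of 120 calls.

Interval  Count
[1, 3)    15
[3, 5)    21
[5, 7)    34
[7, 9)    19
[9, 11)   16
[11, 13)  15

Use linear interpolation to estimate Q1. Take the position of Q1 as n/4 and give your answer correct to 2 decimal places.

4.43

Cumulative frequencies: 15, 36, 70, 89, 105, 120
n = 120; position = n/4 = 30.
This falls in the class [3, 5): L = 3, F = 15, f = 21, h = 2.
Lower quartile ≈ 3 + ((30 − 15) / 21) × 2 = 4.4286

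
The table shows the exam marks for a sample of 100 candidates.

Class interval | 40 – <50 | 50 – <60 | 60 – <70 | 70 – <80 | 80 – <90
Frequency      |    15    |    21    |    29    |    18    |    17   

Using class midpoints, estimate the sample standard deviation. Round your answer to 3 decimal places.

Midpoints: 45, 55, 65, 75, 85
n = 100, Σfm = 6510, mean = 65.1000
Σfm² = 440500
Σf(m − x̄)² = Σfm² − (Σfm)²/n = 440500 − 6510²/100 = 16699.0000
Sample variance = 16699.0000 / 99 = 168.6768
Standard deviation = √168.6768 = 12.9876

12.988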